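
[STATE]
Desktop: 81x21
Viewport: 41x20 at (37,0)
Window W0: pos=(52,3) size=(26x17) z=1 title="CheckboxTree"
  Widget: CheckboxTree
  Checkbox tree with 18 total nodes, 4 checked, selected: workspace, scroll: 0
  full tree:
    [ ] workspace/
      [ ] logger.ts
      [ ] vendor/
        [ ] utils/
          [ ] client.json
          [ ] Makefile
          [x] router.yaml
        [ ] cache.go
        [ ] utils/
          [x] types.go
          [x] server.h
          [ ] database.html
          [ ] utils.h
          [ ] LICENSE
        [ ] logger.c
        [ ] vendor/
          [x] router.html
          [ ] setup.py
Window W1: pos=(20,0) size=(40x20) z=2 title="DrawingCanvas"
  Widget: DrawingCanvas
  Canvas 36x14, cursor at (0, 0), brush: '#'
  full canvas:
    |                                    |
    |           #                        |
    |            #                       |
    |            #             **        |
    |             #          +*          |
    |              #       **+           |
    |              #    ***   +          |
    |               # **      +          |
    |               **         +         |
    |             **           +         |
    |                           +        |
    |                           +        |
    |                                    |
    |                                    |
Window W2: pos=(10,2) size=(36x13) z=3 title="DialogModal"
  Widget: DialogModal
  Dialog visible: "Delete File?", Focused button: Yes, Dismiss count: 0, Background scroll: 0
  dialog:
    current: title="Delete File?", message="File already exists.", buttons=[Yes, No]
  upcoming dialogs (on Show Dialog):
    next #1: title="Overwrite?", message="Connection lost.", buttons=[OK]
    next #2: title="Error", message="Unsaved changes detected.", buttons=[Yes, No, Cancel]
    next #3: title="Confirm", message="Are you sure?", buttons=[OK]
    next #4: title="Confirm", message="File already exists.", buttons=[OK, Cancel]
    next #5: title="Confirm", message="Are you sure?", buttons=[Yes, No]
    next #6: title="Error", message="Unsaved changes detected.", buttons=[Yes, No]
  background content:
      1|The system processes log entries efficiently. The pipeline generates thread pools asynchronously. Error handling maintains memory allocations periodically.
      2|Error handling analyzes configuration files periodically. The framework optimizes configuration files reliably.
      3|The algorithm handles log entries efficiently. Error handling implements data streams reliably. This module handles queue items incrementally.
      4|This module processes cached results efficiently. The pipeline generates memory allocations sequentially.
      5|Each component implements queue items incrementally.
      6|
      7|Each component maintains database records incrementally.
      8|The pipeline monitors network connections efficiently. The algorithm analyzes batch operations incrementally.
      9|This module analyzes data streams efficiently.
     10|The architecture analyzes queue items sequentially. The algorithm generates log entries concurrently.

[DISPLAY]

━━━━━━━━━━━━━━━━━━━━━━┓                  
                      ┃                  
━━━━━━━━┓─────────────┨                  
        ┃             ┃━━━━━━━━━━━━━━━━━┓
────────┨             ┃oxTree           ┃
ntries e┃             ┃─────────────────┨
nfigurat┃ **          ┃rkspace/         ┃
──┐ries ┃*            ┃logger.ts        ┃
  │resul┃             ┃vendor/          ┃
. │ue it┃+            ┃] utils/         ┃
  │     ┃+            ┃[ ] client.json  ┃
──┘base ┃ +           ┃[ ] Makefile     ┃
ork conn┃ +           ┃[x] router.yaml  ┃
streams ┃  +          ┃] cache.go       ┃
━━━━━━━━┛  +          ┃] utils/         ┃
                      ┃[x] types.go     ┃
                      ┃[x] server.h     ┃
                      ┃[ ] database.html┃
                      ┃[ ] utils.h      ┃
━━━━━━━━━━━━━━━━━━━━━━┛━━━━━━━━━━━━━━━━━┛


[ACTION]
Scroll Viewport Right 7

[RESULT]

━━━━━━━━━━━━━━━━━━━┓                     
                   ┃                     
━━━━━┓─────────────┨                     
     ┃             ┃━━━━━━━━━━━━━━━━━┓   
─────┨             ┃oxTree           ┃   
ies e┃             ┃─────────────────┨   
gurat┃ **          ┃rkspace/         ┃   
ries ┃*            ┃logger.ts        ┃   
resul┃             ┃vendor/          ┃   
ue it┃+            ┃] utils/         ┃   
     ┃+            ┃[ ] client.json  ┃   
base ┃ +           ┃[ ] Makefile     ┃   
 conn┃ +           ┃[x] router.yaml  ┃   
eams ┃  +          ┃] cache.go       ┃   
━━━━━┛  +          ┃] utils/         ┃   
                   ┃[x] types.go     ┃   
                   ┃[x] server.h     ┃   
                   ┃[ ] database.html┃   
                   ┃[ ] utils.h      ┃   
━━━━━━━━━━━━━━━━━━━┛━━━━━━━━━━━━━━━━━┛   


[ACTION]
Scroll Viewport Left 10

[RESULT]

━━━━━━━━━━━━━━━━━━━━━━━━━━━━━┓           
anvas                        ┃           
━━━━━━━━━━━━━━━┓─────────────┨           
               ┃             ┃━━━━━━━━━━━
───────────────┨             ┃oxTree     
s log entries e┃             ┃───────────
yzes configurat┃ **          ┃rkspace/   
─────────┐ries ┃*            ┃logger.ts  
ile?     │resul┃             ┃vendor/    
 exists. │ue it┃+            ┃] utils/   
No       │     ┃+            ┃[ ] client.
─────────┘base ┃ +           ┃[ ] Makefil
rs network conn┃ +           ┃[x] router.
s data streams ┃  +          ┃] cache.go 
━━━━━━━━━━━━━━━┛  +          ┃] utils/   
                             ┃[x] types.g
                             ┃[x] server.
                             ┃[ ] databas
                             ┃[ ] utils.h
━━━━━━━━━━━━━━━━━━━━━━━━━━━━━┛━━━━━━━━━━━


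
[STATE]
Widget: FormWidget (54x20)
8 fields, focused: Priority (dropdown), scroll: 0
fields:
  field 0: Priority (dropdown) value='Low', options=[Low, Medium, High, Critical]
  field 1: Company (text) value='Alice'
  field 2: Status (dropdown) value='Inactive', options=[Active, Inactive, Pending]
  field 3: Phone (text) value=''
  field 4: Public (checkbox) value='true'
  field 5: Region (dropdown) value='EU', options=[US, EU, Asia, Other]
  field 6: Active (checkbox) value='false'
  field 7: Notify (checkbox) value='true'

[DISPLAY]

> Priority:   [Low                                  ▼]
  Company:    [Alice                                 ]
  Status:     [Inactive                             ▼]
  Phone:      [                                      ]
  Public:     [x]                                     
  Region:     [EU                                   ▼]
  Active:     [ ]                                     
  Notify:     [x]                                     
                                                      
                                                      
                                                      
                                                      
                                                      
                                                      
                                                      
                                                      
                                                      
                                                      
                                                      
                                                      


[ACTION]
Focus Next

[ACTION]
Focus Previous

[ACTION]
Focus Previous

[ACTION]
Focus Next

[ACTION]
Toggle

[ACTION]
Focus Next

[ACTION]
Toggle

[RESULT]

  Priority:   [Low                                  ▼]
> Company:    [Alice                                 ]
  Status:     [Inactive                             ▼]
  Phone:      [                                      ]
  Public:     [x]                                     
  Region:     [EU                                   ▼]
  Active:     [ ]                                     
  Notify:     [x]                                     
                                                      
                                                      
                                                      
                                                      
                                                      
                                                      
                                                      
                                                      
                                                      
                                                      
                                                      
                                                      


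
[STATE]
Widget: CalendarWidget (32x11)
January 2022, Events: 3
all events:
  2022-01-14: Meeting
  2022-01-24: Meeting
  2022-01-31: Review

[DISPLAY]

          January 2022          
Mo Tu We Th Fr Sa Su            
                1  2            
 3  4  5  6  7  8  9            
10 11 12 13 14* 15 16           
17 18 19 20 21 22 23            
24* 25 26 27 28 29 30           
31*                             
                                
                                
                                


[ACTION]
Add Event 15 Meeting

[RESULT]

          January 2022          
Mo Tu We Th Fr Sa Su            
                1  2            
 3  4  5  6  7  8  9            
10 11 12 13 14* 15* 16          
17 18 19 20 21 22 23            
24* 25 26 27 28 29 30           
31*                             
                                
                                
                                


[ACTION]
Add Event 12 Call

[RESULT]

          January 2022          
Mo Tu We Th Fr Sa Su            
                1  2            
 3  4  5  6  7  8  9            
10 11 12* 13 14* 15* 16         
17 18 19 20 21 22 23            
24* 25 26 27 28 29 30           
31*                             
                                
                                
                                


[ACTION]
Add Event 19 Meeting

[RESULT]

          January 2022          
Mo Tu We Th Fr Sa Su            
                1  2            
 3  4  5  6  7  8  9            
10 11 12* 13 14* 15* 16         
17 18 19* 20 21 22 23           
24* 25 26 27 28 29 30           
31*                             
                                
                                
                                


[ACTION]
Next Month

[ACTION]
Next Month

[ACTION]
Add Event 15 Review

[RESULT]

           March 2022           
Mo Tu We Th Fr Sa Su            
    1  2  3  4  5  6            
 7  8  9 10 11 12 13            
14 15* 16 17 18 19 20           
21 22 23 24 25 26 27            
28 29 30 31                     
                                
                                
                                
                                


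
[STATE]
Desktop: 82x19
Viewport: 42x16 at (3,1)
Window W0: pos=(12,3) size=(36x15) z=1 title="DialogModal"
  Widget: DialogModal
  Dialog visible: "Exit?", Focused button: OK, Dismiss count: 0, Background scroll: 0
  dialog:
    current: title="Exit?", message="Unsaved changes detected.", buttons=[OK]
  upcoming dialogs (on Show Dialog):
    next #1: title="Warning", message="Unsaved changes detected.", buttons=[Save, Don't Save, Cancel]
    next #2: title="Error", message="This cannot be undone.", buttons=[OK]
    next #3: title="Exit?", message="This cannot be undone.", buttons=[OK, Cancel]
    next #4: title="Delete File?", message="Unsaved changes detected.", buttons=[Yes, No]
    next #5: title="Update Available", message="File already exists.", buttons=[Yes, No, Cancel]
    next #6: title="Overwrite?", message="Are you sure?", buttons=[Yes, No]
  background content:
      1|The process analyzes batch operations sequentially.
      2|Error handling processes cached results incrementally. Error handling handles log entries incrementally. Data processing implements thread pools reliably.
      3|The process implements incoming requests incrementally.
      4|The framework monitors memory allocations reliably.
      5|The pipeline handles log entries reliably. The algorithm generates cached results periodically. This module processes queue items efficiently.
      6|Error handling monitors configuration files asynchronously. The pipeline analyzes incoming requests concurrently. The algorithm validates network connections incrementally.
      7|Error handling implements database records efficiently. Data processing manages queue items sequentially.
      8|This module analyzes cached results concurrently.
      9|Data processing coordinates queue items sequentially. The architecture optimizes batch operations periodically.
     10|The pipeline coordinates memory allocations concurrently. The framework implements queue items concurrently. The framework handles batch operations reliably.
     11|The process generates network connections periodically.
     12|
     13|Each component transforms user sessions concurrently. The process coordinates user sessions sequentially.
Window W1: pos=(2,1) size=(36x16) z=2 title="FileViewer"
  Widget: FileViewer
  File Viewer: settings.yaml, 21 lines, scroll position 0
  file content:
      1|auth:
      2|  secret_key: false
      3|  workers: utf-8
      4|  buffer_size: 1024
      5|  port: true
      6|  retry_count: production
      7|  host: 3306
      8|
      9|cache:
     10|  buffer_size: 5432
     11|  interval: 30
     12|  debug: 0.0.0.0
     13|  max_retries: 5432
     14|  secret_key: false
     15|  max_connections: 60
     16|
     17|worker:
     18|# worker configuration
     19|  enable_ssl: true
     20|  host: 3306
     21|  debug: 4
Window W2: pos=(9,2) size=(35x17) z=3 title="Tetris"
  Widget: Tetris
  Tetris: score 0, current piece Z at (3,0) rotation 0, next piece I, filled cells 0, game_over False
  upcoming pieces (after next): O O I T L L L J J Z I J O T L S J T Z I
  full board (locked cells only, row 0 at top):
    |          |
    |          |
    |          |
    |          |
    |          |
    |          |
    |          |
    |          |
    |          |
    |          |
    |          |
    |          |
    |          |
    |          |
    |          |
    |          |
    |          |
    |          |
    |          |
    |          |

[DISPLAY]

━━━━━━━━━━━━━━━━━━━━━━━━━━━━━━━━━━┓       
 FileV┏━━━━━━━━━━━━━━━━━━━━━━━━━━━━━━━━━┓ 
──────┃ Tetris                          ┃━
auth: ┠─────────────────────────────────┨ 
  secr┃          │Next:                 ┃─
  work┃          │████                  ┃a
  buff┃          │                      ┃ 
  port┃          │                      ┃ 
  retr┃          │                      ┃l
  host┃          │                      ┃s
      ┃          │Score:                ┃r
cache:┃          │0                     ┃a
  buff┃          │                      ┃u
  inte┃          │                      ┃u
  debu┃          │                      ┃ 
━━━━━━┃          │                      ┃o


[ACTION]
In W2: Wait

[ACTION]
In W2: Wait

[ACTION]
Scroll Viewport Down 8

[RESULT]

──────┃ Tetris                          ┃━
auth: ┠─────────────────────────────────┨ 
  secr┃          │Next:                 ┃─
  work┃          │████                  ┃a
  buff┃          │                      ┃ 
  port┃          │                      ┃ 
  retr┃          │                      ┃l
  host┃          │                      ┃s
      ┃          │Score:                ┃r
cache:┃          │0                     ┃a
  buff┃          │                      ┃u
  inte┃          │                      ┃u
  debu┃          │                      ┃ 
━━━━━━┃          │                      ┃o
      ┃          │                      ┃━
      ┗━━━━━━━━━━━━━━━━━━━━━━━━━━━━━━━━━┛ 


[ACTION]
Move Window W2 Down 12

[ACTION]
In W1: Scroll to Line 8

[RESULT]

──────┃ Tetris                          ┃━
      ┠─────────────────────────────────┨ 
cache:┃          │Next:                 ┃─
  buff┃          │████                  ┃a
  inte┃          │                      ┃ 
  debu┃          │                      ┃ 
  max_┃          │                      ┃l
  secr┃          │                      ┃s
  max_┃          │Score:                ┃r
      ┃          │0                     ┃a
worker┃          │                      ┃u
# work┃          │                      ┃u
  enab┃          │                      ┃ 
━━━━━━┃          │                      ┃o
      ┃          │                      ┃━
      ┗━━━━━━━━━━━━━━━━━━━━━━━━━━━━━━━━━┛ 


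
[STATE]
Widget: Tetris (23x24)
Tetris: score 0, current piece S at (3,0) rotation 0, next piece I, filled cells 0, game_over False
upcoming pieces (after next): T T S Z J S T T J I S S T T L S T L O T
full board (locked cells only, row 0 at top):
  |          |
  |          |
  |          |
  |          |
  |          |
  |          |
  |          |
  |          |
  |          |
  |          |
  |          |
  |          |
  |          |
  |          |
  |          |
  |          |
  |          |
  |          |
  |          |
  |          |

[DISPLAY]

    ░░    │Next:       
   ░░     │████        
          │            
          │            
          │            
          │            
          │Score:      
          │0           
          │            
          │            
          │            
          │            
          │            
          │            
          │            
          │            
          │            
          │            
          │            
          │            
          │            
          │            
          │            
          │            


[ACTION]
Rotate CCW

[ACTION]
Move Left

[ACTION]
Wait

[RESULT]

          │Next:       
  ░       │████        
  ░░      │            
   ░      │            
          │            
          │            
          │Score:      
          │0           
          │            
          │            
          │            
          │            
          │            
          │            
          │            
          │            
          │            
          │            
          │            
          │            
          │            
          │            
          │            
          │            


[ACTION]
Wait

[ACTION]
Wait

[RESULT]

          │Next:       
          │████        
          │            
  ░       │            
  ░░      │            
   ░      │            
          │Score:      
          │0           
          │            
          │            
          │            
          │            
          │            
          │            
          │            
          │            
          │            
          │            
          │            
          │            
          │            
          │            
          │            
          │            


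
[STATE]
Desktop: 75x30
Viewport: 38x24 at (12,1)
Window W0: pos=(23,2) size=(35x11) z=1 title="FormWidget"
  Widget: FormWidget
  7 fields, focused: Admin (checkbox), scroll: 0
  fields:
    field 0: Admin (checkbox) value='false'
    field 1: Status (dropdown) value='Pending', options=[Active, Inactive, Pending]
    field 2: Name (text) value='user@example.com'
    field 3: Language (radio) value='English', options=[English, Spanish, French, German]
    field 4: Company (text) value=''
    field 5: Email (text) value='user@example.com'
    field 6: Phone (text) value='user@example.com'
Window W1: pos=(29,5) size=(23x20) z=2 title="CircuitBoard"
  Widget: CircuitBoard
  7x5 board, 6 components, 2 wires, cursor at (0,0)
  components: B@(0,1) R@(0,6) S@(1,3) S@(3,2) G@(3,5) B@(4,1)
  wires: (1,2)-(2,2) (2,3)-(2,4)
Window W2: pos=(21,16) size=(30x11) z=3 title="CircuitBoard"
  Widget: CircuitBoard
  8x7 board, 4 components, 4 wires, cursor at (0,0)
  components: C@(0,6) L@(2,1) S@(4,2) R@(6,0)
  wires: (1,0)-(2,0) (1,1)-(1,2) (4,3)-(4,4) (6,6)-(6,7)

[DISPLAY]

                                      
           ┏━━━━━━━━━━━━━━━━━━━━━━━━━━
           ┃ FormWidget               
           ┠──────────────────────────
           ┃> Adm┏━━━━━━━━━━━━━━━━━━━━
           ┃  Sta┃ CircuitBoard       
           ┃  Nam┠────────────────────
           ┃  Lan┃   0 1 2 3 4 5 6    
           ┃  Com┃0  [.]  B           
           ┃  Ema┃                    
           ┃  Pho┃1           ·   S   
           ┗━━━━━┃            │       
                 ┃2           ·   · ─ 
                 ┃                    
                 ┃3           S       
         ┏━━━━━━━━━━━━━━━━━━━━━━━━━━━━
         ┃ CircuitBoard               
         ┠────────────────────────────
         ┃   0 1 2 3 4 5 6 7          
         ┃0  [.]                      
         ┃                            
         ┃1   ·   · ─ ·               
         ┃    │                       
         ┃2   ·   L                   


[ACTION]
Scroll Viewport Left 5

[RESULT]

                                      
                ┏━━━━━━━━━━━━━━━━━━━━━
                ┃ FormWidget          
                ┠─────────────────────
                ┃> Adm┏━━━━━━━━━━━━━━━
                ┃  Sta┃ CircuitBoard  
                ┃  Nam┠───────────────
                ┃  Lan┃   0 1 2 3 4 5 
                ┃  Com┃0  [.]  B      
                ┃  Ema┃               
                ┃  Pho┃1           ·  
                ┗━━━━━┃            │  
                      ┃2           ·  
                      ┃               
                      ┃3           S  
              ┏━━━━━━━━━━━━━━━━━━━━━━━
              ┃ CircuitBoard          
              ┠───────────────────────
              ┃   0 1 2 3 4 5 6 7     
              ┃0  [.]                 
              ┃                       
              ┃1   ·   · ─ ·          
              ┃    │                  
              ┃2   ·   L              


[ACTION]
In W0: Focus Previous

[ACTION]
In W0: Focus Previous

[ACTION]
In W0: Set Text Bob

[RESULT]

                                      
                ┏━━━━━━━━━━━━━━━━━━━━━
                ┃ FormWidget          
                ┠─────────────────────
                ┃  Adm┏━━━━━━━━━━━━━━━
                ┃  Sta┃ CircuitBoard  
                ┃  Nam┠───────────────
                ┃  Lan┃   0 1 2 3 4 5 
                ┃  Com┃0  [.]  B      
                ┃> Ema┃               
                ┃  Pho┃1           ·  
                ┗━━━━━┃            │  
                      ┃2           ·  
                      ┃               
                      ┃3           S  
              ┏━━━━━━━━━━━━━━━━━━━━━━━
              ┃ CircuitBoard          
              ┠───────────────────────
              ┃   0 1 2 3 4 5 6 7     
              ┃0  [.]                 
              ┃                       
              ┃1   ·   · ─ ·          
              ┃    │                  
              ┃2   ·   L              


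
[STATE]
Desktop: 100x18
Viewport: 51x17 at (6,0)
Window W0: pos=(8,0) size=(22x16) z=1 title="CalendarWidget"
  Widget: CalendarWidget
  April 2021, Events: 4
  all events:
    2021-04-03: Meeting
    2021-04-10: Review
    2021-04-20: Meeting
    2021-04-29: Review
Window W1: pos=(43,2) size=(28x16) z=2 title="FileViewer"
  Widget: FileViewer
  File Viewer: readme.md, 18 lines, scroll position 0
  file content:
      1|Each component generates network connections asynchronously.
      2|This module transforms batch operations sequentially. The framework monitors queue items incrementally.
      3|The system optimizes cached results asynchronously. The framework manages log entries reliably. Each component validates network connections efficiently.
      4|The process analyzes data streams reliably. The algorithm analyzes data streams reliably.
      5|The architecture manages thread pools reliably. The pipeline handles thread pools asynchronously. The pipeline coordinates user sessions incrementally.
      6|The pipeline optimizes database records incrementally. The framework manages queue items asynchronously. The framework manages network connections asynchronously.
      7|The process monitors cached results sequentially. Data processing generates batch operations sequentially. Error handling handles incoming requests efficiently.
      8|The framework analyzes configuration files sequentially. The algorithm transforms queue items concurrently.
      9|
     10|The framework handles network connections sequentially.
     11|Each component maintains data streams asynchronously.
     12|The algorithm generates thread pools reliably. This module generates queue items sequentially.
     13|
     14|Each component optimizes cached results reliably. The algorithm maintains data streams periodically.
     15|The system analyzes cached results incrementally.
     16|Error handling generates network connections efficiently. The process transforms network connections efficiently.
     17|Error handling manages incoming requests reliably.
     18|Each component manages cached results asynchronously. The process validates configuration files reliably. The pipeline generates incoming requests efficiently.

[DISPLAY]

  ┏━━━━━━━━━━━━━━━━━━━━┓                           
  ┃ CalendarWidget     ┃                           
  ┠────────────────────┨             ┏━━━━━━━━━━━━━
  ┃     April 2021     ┃             ┃ FileViewer  
  ┃Mo Tu We Th Fr Sa Su┃             ┠─────────────
  ┃          1  2  3*  ┃             ┃Each componen
  ┃ 5  6  7  8  9 10* 1┃             ┃This module t
  ┃12 13 14 15 16 17 18┃             ┃The system op
  ┃19 20* 21 22 23 24 2┃             ┃The process a
  ┃26 27 28 29* 30     ┃             ┃The architect
  ┃                    ┃             ┃The pipeline 
  ┃                    ┃             ┃The process m
  ┃                    ┃             ┃The framework
  ┃                    ┃             ┃             
  ┃                    ┃             ┃The framework
  ┗━━━━━━━━━━━━━━━━━━━━┛             ┃Each componen
                                     ┃The algorithm


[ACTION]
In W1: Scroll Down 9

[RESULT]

  ┏━━━━━━━━━━━━━━━━━━━━┓                           
  ┃ CalendarWidget     ┃                           
  ┠────────────────────┨             ┏━━━━━━━━━━━━━
  ┃     April 2021     ┃             ┃ FileViewer  
  ┃Mo Tu We Th Fr Sa Su┃             ┠─────────────
  ┃          1  2  3*  ┃             ┃The process m
  ┃ 5  6  7  8  9 10* 1┃             ┃The framework
  ┃12 13 14 15 16 17 18┃             ┃             
  ┃19 20* 21 22 23 24 2┃             ┃The framework
  ┃26 27 28 29* 30     ┃             ┃Each componen
  ┃                    ┃             ┃The algorithm
  ┃                    ┃             ┃             
  ┃                    ┃             ┃Each componen
  ┃                    ┃             ┃The system an
  ┃                    ┃             ┃Error handlin
  ┗━━━━━━━━━━━━━━━━━━━━┛             ┃Error handlin
                                     ┃Each componen


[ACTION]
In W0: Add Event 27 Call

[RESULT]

  ┏━━━━━━━━━━━━━━━━━━━━┓                           
  ┃ CalendarWidget     ┃                           
  ┠────────────────────┨             ┏━━━━━━━━━━━━━
  ┃     April 2021     ┃             ┃ FileViewer  
  ┃Mo Tu We Th Fr Sa Su┃             ┠─────────────
  ┃          1  2  3*  ┃             ┃The process m
  ┃ 5  6  7  8  9 10* 1┃             ┃The framework
  ┃12 13 14 15 16 17 18┃             ┃             
  ┃19 20* 21 22 23 24 2┃             ┃The framework
  ┃26 27* 28 29* 30    ┃             ┃Each componen
  ┃                    ┃             ┃The algorithm
  ┃                    ┃             ┃             
  ┃                    ┃             ┃Each componen
  ┃                    ┃             ┃The system an
  ┃                    ┃             ┃Error handlin
  ┗━━━━━━━━━━━━━━━━━━━━┛             ┃Error handlin
                                     ┃Each componen


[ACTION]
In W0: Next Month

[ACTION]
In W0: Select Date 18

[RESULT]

  ┏━━━━━━━━━━━━━━━━━━━━┓                           
  ┃ CalendarWidget     ┃                           
  ┠────────────────────┨             ┏━━━━━━━━━━━━━
  ┃      May 2021      ┃             ┃ FileViewer  
  ┃Mo Tu We Th Fr Sa Su┃             ┠─────────────
  ┃                1  2┃             ┃The process m
  ┃ 3  4  5  6  7  8  9┃             ┃The framework
  ┃10 11 12 13 14 15 16┃             ┃             
  ┃17 [18] 19 20 21 22 ┃             ┃The framework
  ┃24 25 26 27 28 29 30┃             ┃Each componen
  ┃31                  ┃             ┃The algorithm
  ┃                    ┃             ┃             
  ┃                    ┃             ┃Each componen
  ┃                    ┃             ┃The system an
  ┃                    ┃             ┃Error handlin
  ┗━━━━━━━━━━━━━━━━━━━━┛             ┃Error handlin
                                     ┃Each componen


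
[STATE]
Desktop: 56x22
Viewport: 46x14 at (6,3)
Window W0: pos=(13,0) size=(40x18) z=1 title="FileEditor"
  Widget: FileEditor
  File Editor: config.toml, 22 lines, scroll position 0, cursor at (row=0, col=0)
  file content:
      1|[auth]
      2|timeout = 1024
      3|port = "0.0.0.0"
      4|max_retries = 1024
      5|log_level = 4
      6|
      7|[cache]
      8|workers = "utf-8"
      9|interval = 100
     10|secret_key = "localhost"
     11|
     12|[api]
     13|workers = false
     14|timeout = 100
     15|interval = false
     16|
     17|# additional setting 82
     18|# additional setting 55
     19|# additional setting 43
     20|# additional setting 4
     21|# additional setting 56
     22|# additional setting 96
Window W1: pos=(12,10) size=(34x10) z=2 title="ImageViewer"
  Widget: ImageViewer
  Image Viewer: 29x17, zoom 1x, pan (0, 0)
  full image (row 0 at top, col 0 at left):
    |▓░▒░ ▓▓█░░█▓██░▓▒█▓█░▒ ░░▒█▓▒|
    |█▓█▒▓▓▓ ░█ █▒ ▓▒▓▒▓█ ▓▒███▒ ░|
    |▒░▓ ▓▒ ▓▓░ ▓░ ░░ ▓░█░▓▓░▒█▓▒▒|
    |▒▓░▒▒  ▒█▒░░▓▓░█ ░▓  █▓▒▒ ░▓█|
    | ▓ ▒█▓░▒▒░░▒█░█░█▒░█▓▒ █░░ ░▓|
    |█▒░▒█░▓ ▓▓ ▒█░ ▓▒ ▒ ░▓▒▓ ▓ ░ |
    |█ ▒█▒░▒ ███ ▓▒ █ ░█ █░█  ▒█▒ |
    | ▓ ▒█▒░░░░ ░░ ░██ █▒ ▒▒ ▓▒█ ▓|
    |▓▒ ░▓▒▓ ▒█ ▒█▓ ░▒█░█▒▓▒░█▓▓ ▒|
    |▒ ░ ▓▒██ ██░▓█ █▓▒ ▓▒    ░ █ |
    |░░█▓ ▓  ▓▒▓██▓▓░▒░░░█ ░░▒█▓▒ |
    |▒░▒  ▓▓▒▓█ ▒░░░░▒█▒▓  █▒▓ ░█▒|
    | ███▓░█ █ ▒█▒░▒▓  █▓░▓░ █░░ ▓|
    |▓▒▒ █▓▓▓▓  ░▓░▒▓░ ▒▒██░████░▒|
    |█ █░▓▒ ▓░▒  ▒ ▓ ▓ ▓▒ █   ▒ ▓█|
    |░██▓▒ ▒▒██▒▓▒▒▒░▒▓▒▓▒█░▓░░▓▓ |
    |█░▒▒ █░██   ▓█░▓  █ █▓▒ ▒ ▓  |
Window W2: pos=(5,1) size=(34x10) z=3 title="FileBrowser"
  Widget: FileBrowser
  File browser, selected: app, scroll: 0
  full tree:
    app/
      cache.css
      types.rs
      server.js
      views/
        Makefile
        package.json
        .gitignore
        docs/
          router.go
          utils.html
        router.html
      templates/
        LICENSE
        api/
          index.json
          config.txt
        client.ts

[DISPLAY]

────────────────────────────────┨            ▲
> [-] app/                      ┃            █
    cache.css                   ┃            ░
    types.rs                    ┃            ░
    server.js                   ┃            ░
    [+] views/                  ┃            ░
    [+] templates/              ┃            ░
━━━━━━━━━━━━━━━━━━━━━━━━━━━━━━━━┛━━━━━━┓     ░
      ┃ ImageViewer                    ┃     ░
      ┠────────────────────────────────┨     ░
      ┃▓░▒░ ▓▓█░░█▓██░▓▒█▓█░▒ ░░▒█▓▒   ┃     ░
      ┃█▓█▒▓▓▓ ░█ █▒ ▓▒▓▒▓█ ▓▒███▒ ░   ┃     ░
      ┃▒░▓ ▓▒ ▓▓░ ▓░ ░░ ▓░█░▓▓░▒█▓▒▒   ┃     ░
      ┃▒▓░▒▒  ▒█▒░░▓▓░█ ░▓  █▓▒▒ ░▓█   ┃     ▼


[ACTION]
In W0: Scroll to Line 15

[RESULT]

────────────────────────────────┨            ▲
> [-] app/                      ┃            ░
    cache.css                   ┃            ░
    types.rs                    ┃            ░
    server.js                   ┃            ░
    [+] views/                  ┃            ░
    [+] templates/              ┃            ░
━━━━━━━━━━━━━━━━━━━━━━━━━━━━━━━━┛━━━━━━┓     ░
      ┃ ImageViewer                    ┃     ░
      ┠────────────────────────────────┨     ░
      ┃▓░▒░ ▓▓█░░█▓██░▓▒█▓█░▒ ░░▒█▓▒   ┃     ░
      ┃█▓█▒▓▓▓ ░█ █▒ ▓▒▓▒▓█ ▓▒███▒ ░   ┃     ░
      ┃▒░▓ ▓▒ ▓▓░ ▓░ ░░ ▓░█░▓▓░▒█▓▒▒   ┃     █
      ┃▒▓░▒▒  ▒█▒░░▓▓░█ ░▓  █▓▒▒ ░▓█   ┃     ▼


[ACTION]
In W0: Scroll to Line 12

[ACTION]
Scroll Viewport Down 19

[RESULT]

    [+] views/                  ┃            ░
    [+] templates/              ┃            ░
━━━━━━━━━━━━━━━━━━━━━━━━━━━━━━━━┛━━━━━━┓     ░
      ┃ ImageViewer                    ┃     ░
      ┠────────────────────────────────┨     ░
      ┃▓░▒░ ▓▓█░░█▓██░▓▒█▓█░▒ ░░▒█▓▒   ┃     ░
      ┃█▓█▒▓▓▓ ░█ █▒ ▓▒▓▒▓█ ▓▒███▒ ░   ┃     ░
      ┃▒░▓ ▓▒ ▓▓░ ▓░ ░░ ▓░█░▓▓░▒█▓▒▒   ┃     █
      ┃▒▓░▒▒  ▒█▒░░▓▓░█ ░▓  █▓▒▒ ░▓█   ┃     ▼
      ┃ ▓ ▒█▓░▒▒░░▒█░█░█▒░█▓▒ █░░ ░▓   ┃━━━━━━
      ┃█▒░▒█░▓ ▓▓ ▒█░ ▓▒ ▒ ░▓▒▓ ▓ ░    ┃      
      ┗━━━━━━━━━━━━━━━━━━━━━━━━━━━━━━━━┛      
                                              
                                              


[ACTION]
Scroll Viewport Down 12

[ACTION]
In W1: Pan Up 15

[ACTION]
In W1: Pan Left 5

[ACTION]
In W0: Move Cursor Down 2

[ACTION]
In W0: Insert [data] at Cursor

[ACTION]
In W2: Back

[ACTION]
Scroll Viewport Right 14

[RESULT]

[+] views/                  ┃            ░┃   
[+] templates/              ┃            ░┃   
━━━━━━━━━━━━━━━━━━━━━━━━━━━━┛━━━━━━┓     ░┃   
  ┃ ImageViewer                    ┃     ░┃   
  ┠────────────────────────────────┨     ░┃   
  ┃▓░▒░ ▓▓█░░█▓██░▓▒█▓█░▒ ░░▒█▓▒   ┃     ░┃   
  ┃█▓█▒▓▓▓ ░█ █▒ ▓▒▓▒▓█ ▓▒███▒ ░   ┃     ░┃   
  ┃▒░▓ ▓▒ ▓▓░ ▓░ ░░ ▓░█░▓▓░▒█▓▒▒   ┃     █┃   
  ┃▒▓░▒▒  ▒█▒░░▓▓░█ ░▓  █▓▒▒ ░▓█   ┃     ▼┃   
  ┃ ▓ ▒█▓░▒▒░░▒█░█░█▒░█▓▒ █░░ ░▓   ┃━━━━━━┛   
  ┃█▒░▒█░▓ ▓▓ ▒█░ ▓▒ ▒ ░▓▒▓ ▓ ░    ┃          
  ┗━━━━━━━━━━━━━━━━━━━━━━━━━━━━━━━━┛          
                                              
                                              
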